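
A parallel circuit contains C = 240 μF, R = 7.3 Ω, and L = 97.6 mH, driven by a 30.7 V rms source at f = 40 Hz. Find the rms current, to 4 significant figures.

4.248 A

ω = 2πf = 251.3 rad/s
X_L = ωL = 24.53 Ω
X_C = 1/(ωC) = 16.58 Ω
Parallel: admittances add. Y = 1/R + 1/(jωL) + jωC
Y = (0.1370 + j0.01955) S
|Y| = 0.1384 S → |Z| = 1/|Y| = 7.227 Ω, ∠Z = −∠Y = -8.123°
I = V/|Z| = 30.7/7.227 = 4.248 A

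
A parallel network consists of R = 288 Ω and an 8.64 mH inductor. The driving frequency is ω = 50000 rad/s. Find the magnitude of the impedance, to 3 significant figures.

240 Ω

X_L = ωL = 432 Ω
Parallel: admittances add. Y = 1/R + 1/(jωL)
Y = (0.00347 − j0.00231) S
|Y| = 0.00417 S → |Z| = 1/|Y| = 240 Ω, ∠Z = −∠Y = 33.7°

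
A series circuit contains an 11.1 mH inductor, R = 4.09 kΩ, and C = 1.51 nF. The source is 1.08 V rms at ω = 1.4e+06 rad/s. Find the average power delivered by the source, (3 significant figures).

X_L = ωL = 15500 Ω
X_C = 1/(ωC) = 473 Ω
Net reactance X = X_L − X_C = 15100 Ω
Z = 4090 + j15100 Ω
|Z| = √(4090² + 15100²) = 15600 Ω
∠Z = arctan(15100/4090) = 74.8°
I = V/|Z| = 69.2 μA
P = VI cos φ = 1.08 × 6.92e-05 × cos(74.8°) = 19.6 μW

19.6 μW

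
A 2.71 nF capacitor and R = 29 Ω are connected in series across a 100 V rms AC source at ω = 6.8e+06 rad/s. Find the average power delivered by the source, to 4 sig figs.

76.60 W

X_C = 1/(ωC) = 54.27 Ω
Z = 29.00 − j54.27 Ω
|Z| = √(29.00² + 54.27²) = 61.53 Ω
∠Z = arctan(-54.27/29.00) = -61.88°
I = V/|Z| = 1.625 A
P = VI cos φ = 100 × 1.625 × cos(-61.88°) = 76.60 W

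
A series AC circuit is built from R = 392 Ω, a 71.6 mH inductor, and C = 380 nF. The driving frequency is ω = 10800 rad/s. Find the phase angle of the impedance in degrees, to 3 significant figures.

53.5°

X_L = ωL = 773 Ω
X_C = 1/(ωC) = 244 Ω
Net reactance X = X_L − X_C = 530 Ω
Z = 392 + j530 Ω
|Z| = √(392² + 530²) = 659 Ω
∠Z = arctan(530/392) = 53.5°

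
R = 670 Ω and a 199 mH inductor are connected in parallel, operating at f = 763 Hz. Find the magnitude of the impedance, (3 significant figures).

ω = 2πf = 4794 rad/s
X_L = ωL = 954 Ω
Parallel: admittances add. Y = 1/R + 1/(jωL)
Y = (0.00149 − j0.00105) S
|Y| = 0.00182 S → |Z| = 1/|Y| = 548 Ω, ∠Z = −∠Y = 35.1°

548 Ω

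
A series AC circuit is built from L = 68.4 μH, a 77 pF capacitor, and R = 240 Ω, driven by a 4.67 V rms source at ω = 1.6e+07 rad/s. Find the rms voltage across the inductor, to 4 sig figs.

13.78 V

X_L = ωL = 1094 Ω
X_C = 1/(ωC) = 811.7 Ω
Net reactance X = X_L − X_C = 282.7 Ω
Z = 240.0 + j282.7 Ω
|Z| = √(240.0² + 282.7²) = 370.8 Ω
I = V/|Z| = 12.59 mA
V_L = I·|Z_L| = 0.01259 × 1094 = 13.78 V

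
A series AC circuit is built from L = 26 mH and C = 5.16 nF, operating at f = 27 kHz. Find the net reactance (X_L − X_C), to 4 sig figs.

ω = 2πf = 169600 rad/s
X_L = ωL = 4411 Ω
X_C = 1/(ωC) = 1142 Ω
X = 4411 − 1142 = 3268 Ω

3268 Ω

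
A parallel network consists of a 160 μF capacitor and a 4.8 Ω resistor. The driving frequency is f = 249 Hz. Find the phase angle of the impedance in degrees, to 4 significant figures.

ω = 2πf = 1565 rad/s
X_C = 1/(ωC) = 3.995 Ω
Parallel: admittances add. Y = 1/R + jωC
Y = (0.2083 + j0.2503) S
|Y| = 0.3257 S → |Z| = 1/|Y| = 3.071 Ω, ∠Z = −∠Y = -50.23°

-50.23°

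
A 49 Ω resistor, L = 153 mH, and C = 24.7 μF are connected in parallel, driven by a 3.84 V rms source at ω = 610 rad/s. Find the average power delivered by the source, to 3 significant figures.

301 mW

X_L = ωL = 93.3 Ω
X_C = 1/(ωC) = 66.4 Ω
Parallel: admittances add. Y = 1/R + 1/(jωL) + jωC
Y = (0.0204 + j0.00435) S
|Y| = 0.0209 S → |Z| = 1/|Y| = 47.9 Ω, ∠Z = −∠Y = -12.0°
I = V/|Z| = 80.1 mA
P = VI cos φ = 3.84 × 0.0801 × cos(-12.0°) = 301 mW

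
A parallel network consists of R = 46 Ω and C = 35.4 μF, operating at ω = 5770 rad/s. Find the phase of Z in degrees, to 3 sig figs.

-83.9°

X_C = 1/(ωC) = 4.90 Ω
Parallel: admittances add. Y = 1/R + jωC
Y = (0.0217 + j0.204) S
|Y| = 0.205 S → |Z| = 1/|Y| = 4.87 Ω, ∠Z = −∠Y = -83.9°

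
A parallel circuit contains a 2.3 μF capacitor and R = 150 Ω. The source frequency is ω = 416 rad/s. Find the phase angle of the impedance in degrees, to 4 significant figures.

-8.167°

X_C = 1/(ωC) = 1045 Ω
Parallel: admittances add. Y = 1/R + jωC
Y = (0.006667 + j0.0009568) S
|Y| = 0.006735 S → |Z| = 1/|Y| = 148.5 Ω, ∠Z = −∠Y = -8.167°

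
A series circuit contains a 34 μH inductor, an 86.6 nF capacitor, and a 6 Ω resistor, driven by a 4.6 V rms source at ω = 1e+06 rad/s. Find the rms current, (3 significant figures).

X_L = ωL = 34.0 Ω
X_C = 1/(ωC) = 11.5 Ω
Net reactance X = X_L − X_C = 22.5 Ω
Z = 6.00 + j22.5 Ω
|Z| = √(6.00² + 22.5²) = 23.2 Ω
I = V/|Z| = 4.6/23.2 = 198 mA

198 mA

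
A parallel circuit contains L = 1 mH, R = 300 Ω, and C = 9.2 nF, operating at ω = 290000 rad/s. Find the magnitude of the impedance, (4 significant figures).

X_L = ωL = 290.0 Ω
X_C = 1/(ωC) = 374.8 Ω
Parallel: admittances add. Y = 1/R + 1/(jωL) + jωC
Y = (0.003333 − j0.0007803) S
|Y| = 0.003423 S → |Z| = 1/|Y| = 292.1 Ω, ∠Z = −∠Y = 13.17°

292.1 Ω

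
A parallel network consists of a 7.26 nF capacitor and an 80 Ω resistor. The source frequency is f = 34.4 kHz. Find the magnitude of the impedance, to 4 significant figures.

ω = 2πf = 216100 rad/s
X_C = 1/(ωC) = 637.3 Ω
Parallel: admittances add. Y = 1/R + jωC
Y = (0.01250 + j0.001569) S
|Y| = 0.01260 S → |Z| = 1/|Y| = 79.38 Ω, ∠Z = −∠Y = -7.155°

79.38 Ω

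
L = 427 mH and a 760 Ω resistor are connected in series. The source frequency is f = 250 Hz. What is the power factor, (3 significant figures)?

ω = 2πf = 1571 rad/s
X_L = ωL = 671 Ω
Z = 760 + j671 Ω
|Z| = √(760² + 671²) = 1010 Ω
∠Z = arctan(671/760) = 41.4°
cos φ = cos(41.4°) = 0.750

0.750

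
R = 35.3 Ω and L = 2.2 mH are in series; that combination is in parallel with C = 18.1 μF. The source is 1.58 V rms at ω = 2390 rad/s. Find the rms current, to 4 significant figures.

X_L = ωL = 5.258 Ω
X_C = 1/(ωC) = 23.12 Ω
Branch 1 (R+jX_L): Z₁ = 35.30 + j5.258 Ω, |Z₁| = 35.69 Ω
Branch 2 (−jX_C): Z₂ = −j23.12 Ω
Parallel: Z = Z₁Z₂/(Z₁+Z₂), |Z| = 20.85 Ω, ∠Z = -54.69°
I = V/|Z| = 1.58/20.85 = 75.76 mA

75.76 mA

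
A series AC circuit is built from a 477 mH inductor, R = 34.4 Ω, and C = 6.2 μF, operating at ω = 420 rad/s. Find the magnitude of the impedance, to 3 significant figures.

X_L = ωL = 200 Ω
X_C = 1/(ωC) = 384 Ω
Net reactance X = X_L − X_C = -184 Ω
Z = 34.4 − j184 Ω
|Z| = √(34.4² + 184²) = 187 Ω

187 Ω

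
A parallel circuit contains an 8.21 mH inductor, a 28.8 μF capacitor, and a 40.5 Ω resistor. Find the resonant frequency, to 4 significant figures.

ω₀ = 1/√(LC) = 1/√(0.00821 × 2.88e-05) = 2057 rad/s
f₀ = ω₀/(2π) = 327.3 Hz

327.3 Hz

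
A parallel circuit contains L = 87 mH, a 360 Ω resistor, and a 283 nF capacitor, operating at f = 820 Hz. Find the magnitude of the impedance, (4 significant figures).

ω = 2πf = 5152 rad/s
X_L = ωL = 448.2 Ω
X_C = 1/(ωC) = 685.8 Ω
Parallel: admittances add. Y = 1/R + 1/(jωL) + jωC
Y = (0.002778 − j0.0007729) S
|Y| = 0.002883 S → |Z| = 1/|Y| = 346.8 Ω, ∠Z = −∠Y = 15.55°

346.8 Ω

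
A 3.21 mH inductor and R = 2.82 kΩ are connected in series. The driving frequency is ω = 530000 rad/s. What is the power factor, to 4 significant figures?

0.8562

X_L = ωL = 1701 Ω
Z = 2820 + j1701 Ω
|Z| = √(2820² + 1701²) = 3293 Ω
∠Z = arctan(1701/2820) = 31.10°
cos φ = cos(31.10°) = 0.8562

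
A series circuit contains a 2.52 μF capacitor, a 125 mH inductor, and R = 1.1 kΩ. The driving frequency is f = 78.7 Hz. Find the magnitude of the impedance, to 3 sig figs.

ω = 2πf = 494.5 rad/s
X_L = ωL = 61.8 Ω
X_C = 1/(ωC) = 802 Ω
Net reactance X = X_L − X_C = -741 Ω
Z = 1100 − j741 Ω
|Z| = √(1100² + 741²) = 1330 Ω

1330 Ω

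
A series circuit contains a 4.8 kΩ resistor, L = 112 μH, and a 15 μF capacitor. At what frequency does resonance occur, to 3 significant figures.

3.88 kHz

ω₀ = 1/√(LC) = 1/√(0.000112 × 1.5e-05) = 24400 rad/s
f₀ = ω₀/(2π) = 3.88 kHz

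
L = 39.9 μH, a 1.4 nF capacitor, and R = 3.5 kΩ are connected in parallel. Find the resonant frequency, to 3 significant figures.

673 kHz

ω₀ = 1/√(LC) = 1/√(3.99e-05 × 1.4e-09) = 4.231e+06 rad/s
f₀ = ω₀/(2π) = 673 kHz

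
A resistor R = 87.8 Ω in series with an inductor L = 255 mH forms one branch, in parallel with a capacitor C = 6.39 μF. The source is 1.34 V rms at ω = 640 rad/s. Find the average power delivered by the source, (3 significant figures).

4.59 mW

X_L = ωL = 163 Ω
X_C = 1/(ωC) = 245 Ω
Branch 1 (R+jX_L): Z₁ = 87.8 + j163 Ω, |Z₁| = 185 Ω
Branch 2 (−jX_C): Z₂ = −j245 Ω
Parallel: Z = Z₁Z₂/(Z₁+Z₂), |Z| = 379 Ω, ∠Z = 14.5°
I = V/|Z| = 3.54 mA
P = VI cos φ = 1.34 × 0.00354 × cos(14.5°) = 4.59 mW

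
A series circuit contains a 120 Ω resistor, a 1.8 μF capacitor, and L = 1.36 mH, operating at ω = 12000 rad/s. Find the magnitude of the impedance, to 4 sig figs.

X_L = ωL = 16.32 Ω
X_C = 1/(ωC) = 46.30 Ω
Net reactance X = X_L − X_C = -29.98 Ω
Z = 120.0 − j29.98 Ω
|Z| = √(120.0² + 29.98²) = 123.7 Ω

123.7 Ω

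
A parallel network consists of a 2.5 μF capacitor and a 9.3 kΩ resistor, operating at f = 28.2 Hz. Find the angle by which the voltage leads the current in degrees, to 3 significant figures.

ω = 2πf = 177.2 rad/s
X_C = 1/(ωC) = 2260 Ω
Parallel: admittances add. Y = 1/R + jωC
Y = (0.000108 + j0.000443) S
|Y| = 0.000456 S → |Z| = 1/|Y| = 2190 Ω, ∠Z = −∠Y = -76.4°

-76.4°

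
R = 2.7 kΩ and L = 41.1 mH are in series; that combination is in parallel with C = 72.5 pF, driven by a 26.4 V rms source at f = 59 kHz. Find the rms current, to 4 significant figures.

ω = 2πf = 370700 rad/s
X_L = ωL = 15240 Ω
X_C = 1/(ωC) = 37210 Ω
Branch 1 (R+jX_L): Z₁ = 2700 + j15240 Ω, |Z₁| = 15470 Ω
Branch 2 (−jX_C): Z₂ = −j37210 Ω
Parallel: Z = Z₁Z₂/(Z₁+Z₂), |Z| = 26010 Ω, ∠Z = 72.95°
I = V/|Z| = 26.4/26010 = 1.015 mA

1.015 mA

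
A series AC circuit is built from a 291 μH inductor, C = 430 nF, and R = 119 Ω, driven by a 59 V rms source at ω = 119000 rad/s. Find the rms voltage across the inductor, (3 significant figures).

X_L = ωL = 34.6 Ω
X_C = 1/(ωC) = 19.5 Ω
Net reactance X = X_L − X_C = 15.1 Ω
Z = 119 + j15.1 Ω
|Z| = √(119² + 15.1²) = 120 Ω
I = V/|Z| = 492 mA
V_L = I·|Z_L| = 0.492 × 34.6 = 17.0 V

17.0 V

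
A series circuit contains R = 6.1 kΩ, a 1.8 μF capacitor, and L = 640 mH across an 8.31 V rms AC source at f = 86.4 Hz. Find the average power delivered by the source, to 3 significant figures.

11.2 mW

ω = 2πf = 542.9 rad/s
X_L = ωL = 347 Ω
X_C = 1/(ωC) = 1020 Ω
Net reactance X = X_L − X_C = -676 Ω
Z = 6100 − j676 Ω
|Z| = √(6100² + 676²) = 6140 Ω
∠Z = arctan(-676/6100) = -6.32°
I = V/|Z| = 1.35 mA
P = VI cos φ = 8.31 × 0.00135 × cos(-6.32°) = 11.2 mW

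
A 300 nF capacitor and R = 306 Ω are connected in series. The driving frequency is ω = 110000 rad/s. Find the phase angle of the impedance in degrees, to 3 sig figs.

-5.66°

X_C = 1/(ωC) = 30.3 Ω
Z = 306 − j30.3 Ω
|Z| = √(306² + 30.3²) = 307 Ω
∠Z = arctan(-30.3/306) = -5.66°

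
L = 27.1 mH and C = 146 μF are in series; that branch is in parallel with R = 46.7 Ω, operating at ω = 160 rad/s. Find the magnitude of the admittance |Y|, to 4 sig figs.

33.68 mS

X_L = ωL = 4.336 Ω
X_C = 1/(ωC) = 42.81 Ω
Branch 1: Z₁ = R = 46.70 Ω
Branch 2 (series LC): Z₂ = j(X_L − X_C) = −j38.47 Ω
Parallel: Z = Z₁Z₂/(Z₁+Z₂), |Z| = 29.69 Ω, ∠Z = -50.52°
|Y| = 1/|Z| = 33.68 mS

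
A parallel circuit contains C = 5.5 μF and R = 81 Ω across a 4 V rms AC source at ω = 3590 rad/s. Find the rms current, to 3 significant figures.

X_C = 1/(ωC) = 50.6 Ω
Parallel: admittances add. Y = 1/R + jωC
Y = (0.0123 + j0.0197) S
|Y| = 0.0233 S → |Z| = 1/|Y| = 42.9 Ω, ∠Z = −∠Y = -58.0°
I = V/|Z| = 4/42.9 = 93.1 mA

93.1 mA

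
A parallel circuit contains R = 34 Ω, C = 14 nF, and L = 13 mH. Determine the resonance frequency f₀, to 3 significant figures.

ω₀ = 1/√(LC) = 1/√(0.013 × 1.4e-08) = 74120 rad/s
f₀ = ω₀/(2π) = 11.8 kHz

11.8 kHz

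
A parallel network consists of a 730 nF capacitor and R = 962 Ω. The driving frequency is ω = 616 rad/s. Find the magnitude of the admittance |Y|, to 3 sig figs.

X_C = 1/(ωC) = 2220 Ω
Parallel: admittances add. Y = 1/R + jωC
Y = (0.00104 + j0.000450) S
|Y| = 0.00113 S → |Z| = 1/|Y| = 883 Ω, ∠Z = −∠Y = -23.4°

1.13 mS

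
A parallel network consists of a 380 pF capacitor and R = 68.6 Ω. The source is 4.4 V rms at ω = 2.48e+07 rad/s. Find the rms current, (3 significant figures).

X_C = 1/(ωC) = 106 Ω
Parallel: admittances add. Y = 1/R + jωC
Y = (0.0146 + j0.00942) S
|Y| = 0.0174 S → |Z| = 1/|Y| = 57.6 Ω, ∠Z = −∠Y = -32.9°
I = V/|Z| = 4.4/57.6 = 76.4 mA

76.4 mA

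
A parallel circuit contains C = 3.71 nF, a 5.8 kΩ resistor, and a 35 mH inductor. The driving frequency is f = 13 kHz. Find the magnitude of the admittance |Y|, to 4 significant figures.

ω = 2πf = 81680 rad/s
X_L = ωL = 2859 Ω
X_C = 1/(ωC) = 3300 Ω
Parallel: admittances add. Y = 1/R + 1/(jωL) + jωC
Y = (0.0001724 − j4.675e-05) S
|Y| = 0.0001786 S → |Z| = 1/|Y| = 5598 Ω, ∠Z = −∠Y = 15.17°

178.6 μS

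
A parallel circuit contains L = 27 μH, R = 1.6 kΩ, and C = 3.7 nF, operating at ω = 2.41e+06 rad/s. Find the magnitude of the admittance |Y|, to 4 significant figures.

X_L = ωL = 65.07 Ω
X_C = 1/(ωC) = 112.1 Ω
Parallel: admittances add. Y = 1/R + 1/(jωL) + jωC
Y = (0.0006250 − j0.006451) S
|Y| = 0.006481 S → |Z| = 1/|Y| = 154.3 Ω, ∠Z = −∠Y = 84.47°

6.481 mS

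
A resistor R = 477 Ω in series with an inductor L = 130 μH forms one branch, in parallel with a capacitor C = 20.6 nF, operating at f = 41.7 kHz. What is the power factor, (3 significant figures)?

0.369

ω = 2πf = 262000 rad/s
X_L = ωL = 34.1 Ω
X_C = 1/(ωC) = 185 Ω
Branch 1 (R+jX_L): Z₁ = 477 + j34.1 Ω, |Z₁| = 478 Ω
Branch 2 (−jX_C): Z₂ = −j185 Ω
Parallel: Z = Z₁Z₂/(Z₁+Z₂), |Z| = 177 Ω, ∠Z = -68.3°
cos φ = cos(-68.3°) = 0.369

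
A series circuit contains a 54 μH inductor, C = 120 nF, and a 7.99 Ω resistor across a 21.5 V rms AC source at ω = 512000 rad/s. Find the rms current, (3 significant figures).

1.55 A

X_L = ωL = 27.6 Ω
X_C = 1/(ωC) = 16.3 Ω
Net reactance X = X_L − X_C = 11.4 Ω
Z = 7.99 + j11.4 Ω
|Z| = √(7.99² + 11.4²) = 13.9 Ω
I = V/|Z| = 21.5/13.9 = 1.55 A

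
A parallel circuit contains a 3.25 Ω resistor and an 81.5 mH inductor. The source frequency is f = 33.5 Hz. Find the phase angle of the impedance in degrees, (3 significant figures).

ω = 2πf = 210.5 rad/s
X_L = ωL = 17.2 Ω
Parallel: admittances add. Y = 1/R + 1/(jωL)
Y = (0.308 − j0.0583) S
|Y| = 0.313 S → |Z| = 1/|Y| = 3.19 Ω, ∠Z = −∠Y = 10.7°

10.7°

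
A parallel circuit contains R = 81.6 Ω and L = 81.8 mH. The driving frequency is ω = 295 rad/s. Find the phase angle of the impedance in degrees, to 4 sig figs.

X_L = ωL = 24.13 Ω
Parallel: admittances add. Y = 1/R + 1/(jωL)
Y = (0.01225 − j0.04144) S
|Y| = 0.04321 S → |Z| = 1/|Y| = 23.14 Ω, ∠Z = −∠Y = 73.53°

73.53°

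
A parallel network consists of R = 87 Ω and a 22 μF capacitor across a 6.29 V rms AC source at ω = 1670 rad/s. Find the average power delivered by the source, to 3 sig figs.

X_C = 1/(ωC) = 27.2 Ω
Parallel: admittances add. Y = 1/R + jωC
Y = (0.0115 + j0.0367) S
|Y| = 0.0385 S → |Z| = 1/|Y| = 26.0 Ω, ∠Z = −∠Y = -72.6°
I = V/|Z| = 242 mA
P = VI cos φ = 6.29 × 0.242 × cos(-72.6°) = 455 mW

455 mW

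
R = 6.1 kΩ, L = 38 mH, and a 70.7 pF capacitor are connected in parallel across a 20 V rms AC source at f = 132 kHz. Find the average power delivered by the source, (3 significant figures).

ω = 2πf = 829400 rad/s
X_L = ωL = 31500 Ω
X_C = 1/(ωC) = 17100 Ω
Parallel: admittances add. Y = 1/R + 1/(jωL) + jωC
Y = (0.000164 + j2.69e-05) S
|Y| = 0.000166 S → |Z| = 1/|Y| = 6020 Ω, ∠Z = −∠Y = -9.32°
I = V/|Z| = 3.32 mA
P = VI cos φ = 20 × 0.00332 × cos(-9.32°) = 65.6 mW

65.6 mW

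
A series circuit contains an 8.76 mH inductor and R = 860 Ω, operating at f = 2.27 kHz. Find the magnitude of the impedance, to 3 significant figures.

ω = 2πf = 14260 rad/s
X_L = ωL = 125 Ω
Z = 860 + j125 Ω
|Z| = √(860² + 125²) = 869 Ω

869 Ω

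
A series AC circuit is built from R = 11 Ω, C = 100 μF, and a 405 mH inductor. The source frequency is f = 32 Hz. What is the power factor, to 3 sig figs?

0.328

ω = 2πf = 201.1 rad/s
X_L = ωL = 81.4 Ω
X_C = 1/(ωC) = 49.7 Ω
Net reactance X = X_L − X_C = 31.7 Ω
Z = 11.0 + j31.7 Ω
|Z| = √(11.0² + 31.7²) = 33.5 Ω
∠Z = arctan(31.7/11.0) = 70.9°
cos φ = cos(70.9°) = 0.328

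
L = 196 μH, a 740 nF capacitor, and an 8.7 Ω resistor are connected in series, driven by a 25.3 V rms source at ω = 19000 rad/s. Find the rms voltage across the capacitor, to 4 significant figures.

26.48 V

X_L = ωL = 3.724 Ω
X_C = 1/(ωC) = 71.12 Ω
Net reactance X = X_L − X_C = -67.40 Ω
Z = 8.700 − j67.40 Ω
|Z| = √(8.700² + 67.40²) = 67.96 Ω
I = V/|Z| = 372.3 mA
V_C = I·|Z_C| = 0.3723 × 71.12 = 26.48 V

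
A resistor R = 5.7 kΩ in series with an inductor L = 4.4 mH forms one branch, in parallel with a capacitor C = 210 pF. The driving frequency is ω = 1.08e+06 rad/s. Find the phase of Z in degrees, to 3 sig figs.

-53.6°

X_L = ωL = 4750 Ω
X_C = 1/(ωC) = 4410 Ω
Branch 1 (R+jX_L): Z₁ = 5700 + j4750 Ω, |Z₁| = 7420 Ω
Branch 2 (−jX_C): Z₂ = −j4410 Ω
Parallel: Z = Z₁Z₂/(Z₁+Z₂), |Z| = 5730 Ω, ∠Z = -53.6°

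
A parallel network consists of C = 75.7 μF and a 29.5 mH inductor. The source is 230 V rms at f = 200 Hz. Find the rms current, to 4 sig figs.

ω = 2πf = 1257 rad/s
X_L = ωL = 37.07 Ω
X_C = 1/(ωC) = 10.51 Ω
Parallel: admittances add. Y = 1/(jωL) + jωC
Y = (0 + j0.06815) S
|Y| = 0.06815 S → |Z| = 1/|Y| = 14.67 Ω, ∠Z = −∠Y = -90.00°
I = V/|Z| = 230/14.67 = 15.67 A

15.67 A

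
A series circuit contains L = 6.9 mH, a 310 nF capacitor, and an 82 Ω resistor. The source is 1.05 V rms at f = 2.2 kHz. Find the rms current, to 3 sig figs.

ω = 2πf = 13820 rad/s
X_L = ωL = 95.4 Ω
X_C = 1/(ωC) = 233 Ω
Net reactance X = X_L − X_C = -138 Ω
Z = 82.0 − j138 Ω
|Z| = √(82.0² + 138²) = 161 Ω
I = V/|Z| = 1.05/161 = 6.54 mA

6.54 mA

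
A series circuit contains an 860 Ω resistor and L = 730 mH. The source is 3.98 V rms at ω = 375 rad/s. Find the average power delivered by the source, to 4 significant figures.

X_L = ωL = 273.8 Ω
Z = 860.0 + j273.8 Ω
|Z| = √(860.0² + 273.8²) = 902.5 Ω
∠Z = arctan(273.8/860.0) = 17.66°
I = V/|Z| = 4.410 mA
P = VI cos φ = 3.98 × 0.004410 × cos(17.66°) = 16.72 mW

16.72 mW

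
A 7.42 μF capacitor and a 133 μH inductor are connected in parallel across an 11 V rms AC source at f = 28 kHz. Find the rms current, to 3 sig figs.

ω = 2πf = 175900 rad/s
X_L = ωL = 23.4 Ω
X_C = 1/(ωC) = 0.766 Ω
Parallel: admittances add. Y = 1/(jωL) + jωC
Y = (0 + j1.26) S
|Y| = 1.26 S → |Z| = 1/|Y| = 0.792 Ω, ∠Z = −∠Y = -90.0°
I = V/|Z| = 11/0.792 = 13.9 A

13.9 A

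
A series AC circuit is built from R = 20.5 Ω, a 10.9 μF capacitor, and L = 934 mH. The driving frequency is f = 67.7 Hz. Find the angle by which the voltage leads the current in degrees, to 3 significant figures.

83.6°

ω = 2πf = 425.4 rad/s
X_L = ωL = 397 Ω
X_C = 1/(ωC) = 216 Ω
Net reactance X = X_L − X_C = 182 Ω
Z = 20.5 + j182 Ω
|Z| = √(20.5² + 182²) = 183 Ω
∠Z = arctan(182/20.5) = 83.6°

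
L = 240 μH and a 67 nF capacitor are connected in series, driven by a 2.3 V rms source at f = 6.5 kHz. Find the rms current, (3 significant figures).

ω = 2πf = 40840 rad/s
X_L = ωL = 9.80 Ω
X_C = 1/(ωC) = 365 Ω
Net reactance X = X_L − X_C = -356 Ω
Z = − j356 Ω
|Z| = √(0² + 356²) = 356 Ω
I = V/|Z| = 2.3/356 = 6.47 mA

6.47 mA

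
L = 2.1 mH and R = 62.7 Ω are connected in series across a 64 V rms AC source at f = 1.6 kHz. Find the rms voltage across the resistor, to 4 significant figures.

60.65 V

ω = 2πf = 10050 rad/s
X_L = ωL = 21.11 Ω
Z = 62.70 + j21.11 Ω
|Z| = √(62.70² + 21.11²) = 66.16 Ω
I = V/|Z| = 967.4 mA
V_R = I·|Z_R| = 0.9674 × 62.70 = 60.65 V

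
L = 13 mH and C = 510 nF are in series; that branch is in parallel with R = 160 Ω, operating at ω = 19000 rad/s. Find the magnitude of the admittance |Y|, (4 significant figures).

9.350 mS

X_L = ωL = 247.0 Ω
X_C = 1/(ωC) = 103.2 Ω
Branch 1: Z₁ = R = 160.0 Ω
Branch 2 (series LC): Z₂ = j(X_L − X_C) = j143.8 Ω
Parallel: Z = Z₁Z₂/(Z₁+Z₂), |Z| = 107.0 Ω, ∠Z = 48.05°
|Y| = 1/|Z| = 9.350 mS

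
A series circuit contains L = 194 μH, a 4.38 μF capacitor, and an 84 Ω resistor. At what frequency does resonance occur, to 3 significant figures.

ω₀ = 1/√(LC) = 1/√(0.000194 × 4.38e-06) = 34310 rad/s
f₀ = ω₀/(2π) = 5.46 kHz

5.46 kHz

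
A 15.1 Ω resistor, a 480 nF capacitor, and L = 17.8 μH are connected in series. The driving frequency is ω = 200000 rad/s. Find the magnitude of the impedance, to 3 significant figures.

16.6 Ω

X_L = ωL = 3.56 Ω
X_C = 1/(ωC) = 10.4 Ω
Net reactance X = X_L − X_C = -6.86 Ω
Z = 15.1 − j6.86 Ω
|Z| = √(15.1² + 6.86²) = 16.6 Ω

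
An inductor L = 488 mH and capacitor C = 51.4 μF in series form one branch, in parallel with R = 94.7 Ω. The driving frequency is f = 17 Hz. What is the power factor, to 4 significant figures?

0.8083

ω = 2πf = 106.8 rad/s
X_L = ωL = 52.13 Ω
X_C = 1/(ωC) = 182.1 Ω
Branch 1: Z₁ = R = 94.70 Ω
Branch 2 (series LC): Z₂ = j(X_L − X_C) = −j130.0 Ω
Parallel: Z = Z₁Z₂/(Z₁+Z₂), |Z| = 76.55 Ω, ∠Z = -36.07°
cos φ = cos(-36.07°) = 0.8083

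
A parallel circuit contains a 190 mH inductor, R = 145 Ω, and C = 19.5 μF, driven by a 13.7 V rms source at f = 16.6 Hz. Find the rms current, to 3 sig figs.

670 mA

ω = 2πf = 104.3 rad/s
X_L = ωL = 19.8 Ω
X_C = 1/(ωC) = 492 Ω
Parallel: admittances add. Y = 1/R + 1/(jωL) + jωC
Y = (0.00690 − j0.0484) S
|Y| = 0.0489 S → |Z| = 1/|Y| = 20.4 Ω, ∠Z = −∠Y = 81.9°
I = V/|Z| = 13.7/20.4 = 670 mA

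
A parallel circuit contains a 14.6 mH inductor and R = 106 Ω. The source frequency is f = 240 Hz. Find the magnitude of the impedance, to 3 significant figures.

21.6 Ω

ω = 2πf = 1508 rad/s
X_L = ωL = 22.0 Ω
Parallel: admittances add. Y = 1/R + 1/(jωL)
Y = (0.00943 − j0.0454) S
|Y| = 0.0464 S → |Z| = 1/|Y| = 21.6 Ω, ∠Z = −∠Y = 78.3°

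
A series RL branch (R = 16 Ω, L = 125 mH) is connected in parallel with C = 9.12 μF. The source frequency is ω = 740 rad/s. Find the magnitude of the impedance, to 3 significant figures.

X_L = ωL = 92.5 Ω
X_C = 1/(ωC) = 148 Ω
Branch 1 (R+jX_L): Z₁ = 16.0 + j92.5 Ω, |Z₁| = 93.9 Ω
Branch 2 (−jX_C): Z₂ = −j148 Ω
Parallel: Z = Z₁Z₂/(Z₁+Z₂), |Z| = 240 Ω, ∠Z = 64.2°

240 Ω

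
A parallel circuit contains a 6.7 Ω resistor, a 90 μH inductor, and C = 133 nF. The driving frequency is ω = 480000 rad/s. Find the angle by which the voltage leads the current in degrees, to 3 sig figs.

X_L = ωL = 43.2 Ω
X_C = 1/(ωC) = 15.7 Ω
Parallel: admittances add. Y = 1/R + 1/(jωL) + jωC
Y = (0.149 + j0.0407) S
|Y| = 0.155 S → |Z| = 1/|Y| = 6.46 Ω, ∠Z = −∠Y = -15.3°

-15.3°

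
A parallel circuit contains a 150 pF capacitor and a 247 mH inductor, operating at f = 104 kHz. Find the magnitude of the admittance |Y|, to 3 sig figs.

91.8 μS

ω = 2πf = 653500 rad/s
X_L = ωL = 161000 Ω
X_C = 1/(ωC) = 10200 Ω
Parallel: admittances add. Y = 1/(jωL) + jωC
Y = (0 + j9.18e-05) S
|Y| = 9.18e-05 S → |Z| = 1/|Y| = 10900 Ω, ∠Z = −∠Y = -90.0°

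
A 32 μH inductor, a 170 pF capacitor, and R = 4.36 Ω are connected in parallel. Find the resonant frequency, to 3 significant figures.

ω₀ = 1/√(LC) = 1/√(3.2e-05 × 1.7e-10) = 1.356e+07 rad/s
f₀ = ω₀/(2π) = 2.16 MHz

2.16 MHz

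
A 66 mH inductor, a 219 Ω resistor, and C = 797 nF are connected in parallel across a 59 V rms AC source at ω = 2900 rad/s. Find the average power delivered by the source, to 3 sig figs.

15.9 W

X_L = ωL = 191 Ω
X_C = 1/(ωC) = 433 Ω
Parallel: admittances add. Y = 1/R + 1/(jωL) + jωC
Y = (0.00457 − j0.00291) S
|Y| = 0.00542 S → |Z| = 1/|Y| = 185 Ω, ∠Z = −∠Y = 32.5°
I = V/|Z| = 320 mA
P = VI cos φ = 59 × 0.320 × cos(32.5°) = 15.9 W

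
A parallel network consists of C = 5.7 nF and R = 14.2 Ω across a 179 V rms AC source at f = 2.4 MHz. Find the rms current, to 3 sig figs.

19.9 A

ω = 2πf = 1.508e+07 rad/s
X_C = 1/(ωC) = 11.6 Ω
Parallel: admittances add. Y = 1/R + jωC
Y = (0.0704 + j0.0860) S
|Y| = 0.111 S → |Z| = 1/|Y| = 9.00 Ω, ∠Z = −∠Y = -50.7°
I = V/|Z| = 179/9.00 = 19.9 A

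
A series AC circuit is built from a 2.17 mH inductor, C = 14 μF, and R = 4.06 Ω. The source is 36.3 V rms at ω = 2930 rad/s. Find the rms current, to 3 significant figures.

X_L = ωL = 6.36 Ω
X_C = 1/(ωC) = 24.4 Ω
Net reactance X = X_L − X_C = -18.0 Ω
Z = 4.06 − j18.0 Ω
|Z| = √(4.06² + 18.0²) = 18.5 Ω
I = V/|Z| = 36.3/18.5 = 1.97 A

1.97 A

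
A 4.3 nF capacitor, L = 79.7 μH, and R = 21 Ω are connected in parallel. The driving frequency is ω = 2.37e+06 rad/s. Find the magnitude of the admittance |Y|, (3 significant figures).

47.9 mS

X_L = ωL = 189 Ω
X_C = 1/(ωC) = 98.1 Ω
Parallel: admittances add. Y = 1/R + 1/(jωL) + jωC
Y = (0.0476 + j0.00490) S
|Y| = 0.0479 S → |Z| = 1/|Y| = 20.9 Ω, ∠Z = −∠Y = -5.87°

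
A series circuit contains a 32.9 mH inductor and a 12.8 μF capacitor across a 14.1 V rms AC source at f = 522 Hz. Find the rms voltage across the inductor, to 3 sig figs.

ω = 2πf = 3280 rad/s
X_L = ωL = 108 Ω
X_C = 1/(ωC) = 23.8 Ω
Net reactance X = X_L − X_C = 84.1 Ω
Z = j84.1 Ω
|Z| = √(0² + 84.1²) = 84.1 Ω
I = V/|Z| = 168 mA
V_L = I·|Z_L| = 0.168 × 108 = 18.1 V

18.1 V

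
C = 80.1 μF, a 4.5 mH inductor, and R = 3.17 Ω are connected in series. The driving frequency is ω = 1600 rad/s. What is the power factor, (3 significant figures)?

0.982

X_L = ωL = 7.20 Ω
X_C = 1/(ωC) = 7.80 Ω
Net reactance X = X_L − X_C = -0.603 Ω
Z = 3.17 − j0.603 Ω
|Z| = √(3.17² + 0.603²) = 3.23 Ω
∠Z = arctan(-0.603/3.17) = -10.8°
cos φ = cos(-10.8°) = 0.982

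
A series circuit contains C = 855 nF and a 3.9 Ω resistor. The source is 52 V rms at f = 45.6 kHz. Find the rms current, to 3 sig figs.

ω = 2πf = 286500 rad/s
X_C = 1/(ωC) = 4.08 Ω
Z = 3.90 − j4.08 Ω
|Z| = √(3.90² + 4.08²) = 5.65 Ω
I = V/|Z| = 52/5.65 = 9.21 A

9.21 A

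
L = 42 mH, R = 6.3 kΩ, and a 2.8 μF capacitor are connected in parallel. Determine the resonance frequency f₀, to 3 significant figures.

ω₀ = 1/√(LC) = 1/√(0.042 × 2.8e-06) = 2916 rad/s
f₀ = ω₀/(2π) = 464 Hz

464 Hz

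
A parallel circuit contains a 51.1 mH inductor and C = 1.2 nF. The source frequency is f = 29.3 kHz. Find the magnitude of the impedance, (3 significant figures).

8720 Ω

ω = 2πf = 184100 rad/s
X_L = ωL = 9410 Ω
X_C = 1/(ωC) = 4530 Ω
Parallel: admittances add. Y = 1/(jωL) + jωC
Y = (0 + j0.000115) S
|Y| = 0.000115 S → |Z| = 1/|Y| = 8720 Ω, ∠Z = −∠Y = -90.0°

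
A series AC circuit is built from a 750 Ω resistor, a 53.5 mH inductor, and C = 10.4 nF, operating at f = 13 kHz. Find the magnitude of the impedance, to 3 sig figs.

3280 Ω

ω = 2πf = 81680 rad/s
X_L = ωL = 4370 Ω
X_C = 1/(ωC) = 1180 Ω
Net reactance X = X_L − X_C = 3190 Ω
Z = 750 + j3190 Ω
|Z| = √(750² + 3190²) = 3280 Ω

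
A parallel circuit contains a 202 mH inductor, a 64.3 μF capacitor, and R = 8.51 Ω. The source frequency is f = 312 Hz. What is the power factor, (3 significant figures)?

0.689

ω = 2πf = 1960 rad/s
X_L = ωL = 396 Ω
X_C = 1/(ωC) = 7.93 Ω
Parallel: admittances add. Y = 1/R + 1/(jωL) + jωC
Y = (0.118 + j0.124) S
|Y| = 0.170 S → |Z| = 1/|Y| = 5.87 Ω, ∠Z = −∠Y = -46.4°
cos φ = cos(-46.4°) = 0.689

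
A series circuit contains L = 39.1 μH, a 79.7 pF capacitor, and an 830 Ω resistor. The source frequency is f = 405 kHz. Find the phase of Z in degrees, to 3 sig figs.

-80.3°

ω = 2πf = 2.545e+06 rad/s
X_L = ωL = 99.5 Ω
X_C = 1/(ωC) = 4930 Ω
Net reactance X = X_L − X_C = -4830 Ω
Z = 830 − j4830 Ω
|Z| = √(830² + 4830²) = 4900 Ω
∠Z = arctan(-4830/830) = -80.3°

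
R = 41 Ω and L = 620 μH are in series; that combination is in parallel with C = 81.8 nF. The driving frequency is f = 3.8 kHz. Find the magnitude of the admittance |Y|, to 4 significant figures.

ω = 2πf = 23880 rad/s
X_L = ωL = 14.80 Ω
X_C = 1/(ωC) = 512.0 Ω
Branch 1 (R+jX_L): Z₁ = 41.00 + j14.80 Ω, |Z₁| = 43.59 Ω
Branch 2 (−jX_C): Z₂ = −j512.0 Ω
Parallel: Z = Z₁Z₂/(Z₁+Z₂), |Z| = 44.74 Ω, ∠Z = 15.14°
|Y| = 1/|Z| = 22.35 mS

22.35 mS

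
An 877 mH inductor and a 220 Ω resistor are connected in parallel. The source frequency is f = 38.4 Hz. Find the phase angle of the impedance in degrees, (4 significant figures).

46.12°

ω = 2πf = 241.3 rad/s
X_L = ωL = 211.6 Ω
Parallel: admittances add. Y = 1/R + 1/(jωL)
Y = (0.004545 − j0.004726) S
|Y| = 0.006557 S → |Z| = 1/|Y| = 152.5 Ω, ∠Z = −∠Y = 46.12°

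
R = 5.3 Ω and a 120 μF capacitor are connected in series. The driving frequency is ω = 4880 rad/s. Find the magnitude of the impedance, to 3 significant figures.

X_C = 1/(ωC) = 1.71 Ω
Z = 5.30 − j1.71 Ω
|Z| = √(5.30² + 1.71²) = 5.57 Ω

5.57 Ω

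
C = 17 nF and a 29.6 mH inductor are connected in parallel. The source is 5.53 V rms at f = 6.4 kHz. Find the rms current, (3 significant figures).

ω = 2πf = 40210 rad/s
X_L = ωL = 1190 Ω
X_C = 1/(ωC) = 1460 Ω
Parallel: admittances add. Y = 1/(jωL) + jωC
Y = (0 − j0.000157) S
|Y| = 0.000157 S → |Z| = 1/|Y| = 6390 Ω, ∠Z = −∠Y = 90.0°
I = V/|Z| = 5.53/6390 = 866 μA

866 μA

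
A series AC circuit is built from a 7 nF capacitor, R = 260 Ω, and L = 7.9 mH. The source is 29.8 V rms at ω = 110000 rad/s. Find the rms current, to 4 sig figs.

X_L = ωL = 869.0 Ω
X_C = 1/(ωC) = 1299 Ω
Net reactance X = X_L − X_C = -429.7 Ω
Z = 260.0 − j429.7 Ω
|Z| = √(260.0² + 429.7²) = 502.2 Ω
I = V/|Z| = 29.8/502.2 = 59.33 mA

59.33 mA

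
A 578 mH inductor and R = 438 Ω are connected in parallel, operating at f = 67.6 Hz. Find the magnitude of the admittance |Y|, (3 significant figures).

ω = 2πf = 424.7 rad/s
X_L = ωL = 246 Ω
Parallel: admittances add. Y = 1/R + 1/(jωL)
Y = (0.00228 − j0.00407) S
|Y| = 0.00467 S → |Z| = 1/|Y| = 214 Ω, ∠Z = −∠Y = 60.7°

4.67 mS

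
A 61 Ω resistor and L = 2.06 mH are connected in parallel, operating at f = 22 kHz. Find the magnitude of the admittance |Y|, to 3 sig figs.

16.8 mS

ω = 2πf = 138200 rad/s
X_L = ωL = 285 Ω
Parallel: admittances add. Y = 1/R + 1/(jωL)
Y = (0.0164 − j0.00351) S
|Y| = 0.0168 S → |Z| = 1/|Y| = 59.6 Ω, ∠Z = −∠Y = 12.1°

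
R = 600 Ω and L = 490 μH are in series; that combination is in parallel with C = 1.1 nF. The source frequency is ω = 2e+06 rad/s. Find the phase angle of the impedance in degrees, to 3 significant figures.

-72.7°

X_L = ωL = 980 Ω
X_C = 1/(ωC) = 455 Ω
Branch 1 (R+jX_L): Z₁ = 600 + j980 Ω, |Z₁| = 1150 Ω
Branch 2 (−jX_C): Z₂ = −j455 Ω
Parallel: Z = Z₁Z₂/(Z₁+Z₂), |Z| = 655 Ω, ∠Z = -72.7°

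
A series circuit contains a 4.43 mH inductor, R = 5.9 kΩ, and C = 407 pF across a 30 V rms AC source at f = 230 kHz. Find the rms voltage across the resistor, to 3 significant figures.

ω = 2πf = 1.445e+06 rad/s
X_L = ωL = 6400 Ω
X_C = 1/(ωC) = 1700 Ω
Net reactance X = X_L − X_C = 4700 Ω
Z = 5900 + j4700 Ω
|Z| = √(5900² + 4700²) = 7540 Ω
I = V/|Z| = 3.98 mA
V_R = I·|Z_R| = 0.00398 × 5900 = 23.5 V

23.5 V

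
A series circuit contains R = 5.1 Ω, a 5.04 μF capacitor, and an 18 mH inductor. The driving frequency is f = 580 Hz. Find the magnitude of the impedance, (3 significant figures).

ω = 2πf = 3644 rad/s
X_L = ωL = 65.6 Ω
X_C = 1/(ωC) = 54.4 Ω
Net reactance X = X_L − X_C = 11.2 Ω
Z = 5.10 + j11.2 Ω
|Z| = √(5.10² + 11.2²) = 12.3 Ω

12.3 Ω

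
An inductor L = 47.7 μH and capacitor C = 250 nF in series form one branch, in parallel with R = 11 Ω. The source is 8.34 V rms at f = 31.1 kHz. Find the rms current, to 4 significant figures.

ω = 2πf = 195400 rad/s
X_L = ωL = 9.321 Ω
X_C = 1/(ωC) = 20.47 Ω
Branch 1: Z₁ = R = 11.00 Ω
Branch 2 (series LC): Z₂ = j(X_L − X_C) = −j11.15 Ω
Parallel: Z = Z₁Z₂/(Z₁+Z₂), |Z| = 7.830 Ω, ∠Z = -44.61°
I = V/|Z| = 8.34/7.830 = 1.065 A

1.065 A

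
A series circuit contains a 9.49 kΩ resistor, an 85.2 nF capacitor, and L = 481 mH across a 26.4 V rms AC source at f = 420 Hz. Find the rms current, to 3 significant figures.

2.64 mA

ω = 2πf = 2639 rad/s
X_L = ωL = 1270 Ω
X_C = 1/(ωC) = 4450 Ω
Net reactance X = X_L − X_C = -3180 Ω
Z = 9490 − j3180 Ω
|Z| = √(9490² + 3180²) = 10000 Ω
I = V/|Z| = 26.4/10000 = 2.64 mA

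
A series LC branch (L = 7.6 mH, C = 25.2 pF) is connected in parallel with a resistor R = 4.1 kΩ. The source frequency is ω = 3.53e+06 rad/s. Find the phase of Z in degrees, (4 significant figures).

X_L = ωL = 26830 Ω
X_C = 1/(ωC) = 11240 Ω
Branch 1: Z₁ = R = 4100 Ω
Branch 2 (series LC): Z₂ = j(X_L − X_C) = j15590 Ω
Parallel: Z = Z₁Z₂/(Z₁+Z₂), |Z| = 3965 Ω, ∠Z = 14.74°

14.74°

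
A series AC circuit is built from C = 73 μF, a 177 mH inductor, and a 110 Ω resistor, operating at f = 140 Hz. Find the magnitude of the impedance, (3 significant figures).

ω = 2πf = 879.6 rad/s
X_L = ωL = 156 Ω
X_C = 1/(ωC) = 15.6 Ω
Net reactance X = X_L − X_C = 140 Ω
Z = 110 + j140 Ω
|Z| = √(110² + 140²) = 178 Ω

178 Ω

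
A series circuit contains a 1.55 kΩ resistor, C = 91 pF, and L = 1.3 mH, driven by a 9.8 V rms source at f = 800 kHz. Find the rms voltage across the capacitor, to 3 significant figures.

ω = 2πf = 5.027e+06 rad/s
X_L = ωL = 6530 Ω
X_C = 1/(ωC) = 2190 Ω
Net reactance X = X_L − X_C = 4350 Ω
Z = 1550 + j4350 Ω
|Z| = √(1550² + 4350²) = 4620 Ω
I = V/|Z| = 2.12 mA
V_C = I·|Z_C| = 0.00212 × 2190 = 4.64 V

4.64 V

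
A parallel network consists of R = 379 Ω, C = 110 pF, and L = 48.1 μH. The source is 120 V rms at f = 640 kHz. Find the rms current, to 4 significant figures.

ω = 2πf = 4.021e+06 rad/s
X_L = ωL = 193.4 Ω
X_C = 1/(ωC) = 2261 Ω
Parallel: admittances add. Y = 1/R + 1/(jωL) + jωC
Y = (0.002639 − j0.004728) S
|Y| = 0.005414 S → |Z| = 1/|Y| = 184.7 Ω, ∠Z = −∠Y = 60.83°
I = V/|Z| = 120/184.7 = 649.7 mA

649.7 mA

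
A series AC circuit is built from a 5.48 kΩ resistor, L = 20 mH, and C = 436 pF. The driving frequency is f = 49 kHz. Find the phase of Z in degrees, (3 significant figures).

ω = 2πf = 307900 rad/s
X_L = ωL = 6160 Ω
X_C = 1/(ωC) = 7450 Ω
Net reactance X = X_L − X_C = -1290 Ω
Z = 5480 − j1290 Ω
|Z| = √(5480² + 1290²) = 5630 Ω
∠Z = arctan(-1290/5480) = -13.3°

-13.3°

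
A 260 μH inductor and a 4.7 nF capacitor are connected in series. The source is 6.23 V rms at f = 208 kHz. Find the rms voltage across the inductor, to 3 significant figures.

12.0 V

ω = 2πf = 1.307e+06 rad/s
X_L = ωL = 340 Ω
X_C = 1/(ωC) = 163 Ω
Net reactance X = X_L − X_C = 177 Ω
Z = j177 Ω
|Z| = √(0² + 177²) = 177 Ω
I = V/|Z| = 35.2 mA
V_L = I·|Z_L| = 0.0352 × 340 = 12.0 V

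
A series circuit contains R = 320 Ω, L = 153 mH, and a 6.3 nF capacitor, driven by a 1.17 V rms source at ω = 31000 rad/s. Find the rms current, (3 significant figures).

2.36 mA

X_L = ωL = 4740 Ω
X_C = 1/(ωC) = 5120 Ω
Net reactance X = X_L − X_C = -377 Ω
Z = 320 − j377 Ω
|Z| = √(320² + 377²) = 495 Ω
I = V/|Z| = 1.17/495 = 2.36 mA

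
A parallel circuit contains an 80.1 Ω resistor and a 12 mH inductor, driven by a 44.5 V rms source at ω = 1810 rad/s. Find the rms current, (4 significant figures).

X_L = ωL = 21.72 Ω
Parallel: admittances add. Y = 1/R + 1/(jωL)
Y = (0.01248 − j0.04604) S
|Y| = 0.04770 S → |Z| = 1/|Y| = 20.96 Ω, ∠Z = −∠Y = 74.83°
I = V/|Z| = 44.5/20.96 = 2.123 A

2.123 A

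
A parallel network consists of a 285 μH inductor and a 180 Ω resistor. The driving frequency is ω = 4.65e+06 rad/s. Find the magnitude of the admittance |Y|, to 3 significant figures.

X_L = ωL = 1330 Ω
Parallel: admittances add. Y = 1/R + 1/(jωL)
Y = (0.00556 − j0.000755) S
|Y| = 0.00561 S → |Z| = 1/|Y| = 178 Ω, ∠Z = −∠Y = 7.73°

5.61 mS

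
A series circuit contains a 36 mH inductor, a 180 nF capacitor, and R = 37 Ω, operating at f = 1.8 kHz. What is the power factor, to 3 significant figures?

0.403

ω = 2πf = 11310 rad/s
X_L = ωL = 407 Ω
X_C = 1/(ωC) = 491 Ω
Net reactance X = X_L − X_C = -84.1 Ω
Z = 37.0 − j84.1 Ω
|Z| = √(37.0² + 84.1²) = 91.9 Ω
∠Z = arctan(-84.1/37.0) = -66.2°
cos φ = cos(-66.2°) = 0.403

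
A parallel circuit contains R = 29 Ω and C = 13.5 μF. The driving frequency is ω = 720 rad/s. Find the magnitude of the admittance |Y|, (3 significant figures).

35.8 mS

X_C = 1/(ωC) = 103 Ω
Parallel: admittances add. Y = 1/R + jωC
Y = (0.0345 + j0.00972) S
|Y| = 0.0358 S → |Z| = 1/|Y| = 27.9 Ω, ∠Z = −∠Y = -15.7°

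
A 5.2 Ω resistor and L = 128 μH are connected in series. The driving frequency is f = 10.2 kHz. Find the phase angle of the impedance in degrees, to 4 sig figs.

57.63°

ω = 2πf = 64090 rad/s
X_L = ωL = 8.203 Ω
Z = 5.200 + j8.203 Ω
|Z| = √(5.200² + 8.203²) = 9.713 Ω
∠Z = arctan(8.203/5.200) = 57.63°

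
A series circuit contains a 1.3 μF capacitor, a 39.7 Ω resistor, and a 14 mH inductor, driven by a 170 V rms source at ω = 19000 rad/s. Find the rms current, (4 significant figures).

X_L = ωL = 266.0 Ω
X_C = 1/(ωC) = 40.49 Ω
Net reactance X = X_L − X_C = 225.5 Ω
Z = 39.70 + j225.5 Ω
|Z| = √(39.70² + 225.5²) = 229.0 Ω
I = V/|Z| = 170/229.0 = 742.4 mA

742.4 mA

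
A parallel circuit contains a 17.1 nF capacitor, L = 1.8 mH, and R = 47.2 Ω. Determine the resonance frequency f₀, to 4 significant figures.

ω₀ = 1/√(LC) = 1/√(0.0018 × 1.71e-08) = 180200 rad/s
f₀ = ω₀/(2π) = 28.69 kHz

28.69 kHz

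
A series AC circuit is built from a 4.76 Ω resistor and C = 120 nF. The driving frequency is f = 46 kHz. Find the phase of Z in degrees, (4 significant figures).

ω = 2πf = 289000 rad/s
X_C = 1/(ωC) = 28.83 Ω
Z = 4.760 − j28.83 Ω
|Z| = √(4.760² + 28.83²) = 29.22 Ω
∠Z = arctan(-28.83/4.760) = -80.63°

-80.63°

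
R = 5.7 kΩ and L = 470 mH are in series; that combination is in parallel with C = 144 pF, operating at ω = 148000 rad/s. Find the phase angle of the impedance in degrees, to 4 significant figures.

-80.55°

X_L = ωL = 69560 Ω
X_C = 1/(ωC) = 46920 Ω
Branch 1 (R+jX_L): Z₁ = 5700 + j69560 Ω, |Z₁| = 69790 Ω
Branch 2 (−jX_C): Z₂ = −j46920 Ω
Parallel: Z = Z₁Z₂/(Z₁+Z₂), |Z| = 140300 Ω, ∠Z = -80.55°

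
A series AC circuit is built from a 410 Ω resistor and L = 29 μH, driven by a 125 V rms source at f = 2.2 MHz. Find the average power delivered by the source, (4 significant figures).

ω = 2πf = 1.382e+07 rad/s
X_L = ωL = 400.9 Ω
Z = 410.0 + j400.9 Ω
|Z| = √(410.0² + 400.9²) = 573.4 Ω
∠Z = arctan(400.9/410.0) = 44.35°
I = V/|Z| = 218.0 mA
P = VI cos φ = 125 × 0.2180 × cos(44.35°) = 19.48 W

19.48 W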